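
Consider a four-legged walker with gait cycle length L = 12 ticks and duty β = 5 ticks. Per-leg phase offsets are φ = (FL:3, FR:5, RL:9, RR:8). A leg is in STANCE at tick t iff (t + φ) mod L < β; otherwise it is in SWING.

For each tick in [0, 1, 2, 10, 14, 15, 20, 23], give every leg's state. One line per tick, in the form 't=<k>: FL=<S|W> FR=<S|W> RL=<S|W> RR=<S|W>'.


t=0: phase=(3,5,9,8) vs β=5 → FL=S FR=W RL=W RR=W
t=1: phase=(4,6,10,9) vs β=5 → FL=S FR=W RL=W RR=W
t=2: phase=(5,7,11,10) vs β=5 → FL=W FR=W RL=W RR=W
t=10: phase=(1,3,7,6) vs β=5 → FL=S FR=S RL=W RR=W
t=14: phase=(5,7,11,10) vs β=5 → FL=W FR=W RL=W RR=W
t=15: phase=(6,8,0,11) vs β=5 → FL=W FR=W RL=S RR=W
t=20: phase=(11,1,5,4) vs β=5 → FL=W FR=S RL=W RR=S
t=23: phase=(2,4,8,7) vs β=5 → FL=S FR=S RL=W RR=W

t=0: FL=S FR=W RL=W RR=W
t=1: FL=S FR=W RL=W RR=W
t=2: FL=W FR=W RL=W RR=W
t=10: FL=S FR=S RL=W RR=W
t=14: FL=W FR=W RL=W RR=W
t=15: FL=W FR=W RL=S RR=W
t=20: FL=W FR=S RL=W RR=S
t=23: FL=S FR=S RL=W RR=W


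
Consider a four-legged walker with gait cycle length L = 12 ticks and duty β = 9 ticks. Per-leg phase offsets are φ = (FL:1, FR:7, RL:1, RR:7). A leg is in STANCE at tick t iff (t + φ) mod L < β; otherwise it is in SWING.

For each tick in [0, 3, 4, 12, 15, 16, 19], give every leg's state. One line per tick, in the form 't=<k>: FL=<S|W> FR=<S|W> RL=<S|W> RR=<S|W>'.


t=0: phase=(1,7,1,7) vs β=9 → FL=S FR=S RL=S RR=S
t=3: phase=(4,10,4,10) vs β=9 → FL=S FR=W RL=S RR=W
t=4: phase=(5,11,5,11) vs β=9 → FL=S FR=W RL=S RR=W
t=12: phase=(1,7,1,7) vs β=9 → FL=S FR=S RL=S RR=S
t=15: phase=(4,10,4,10) vs β=9 → FL=S FR=W RL=S RR=W
t=16: phase=(5,11,5,11) vs β=9 → FL=S FR=W RL=S RR=W
t=19: phase=(8,2,8,2) vs β=9 → FL=S FR=S RL=S RR=S

t=0: FL=S FR=S RL=S RR=S
t=3: FL=S FR=W RL=S RR=W
t=4: FL=S FR=W RL=S RR=W
t=12: FL=S FR=S RL=S RR=S
t=15: FL=S FR=W RL=S RR=W
t=16: FL=S FR=W RL=S RR=W
t=19: FL=S FR=S RL=S RR=S


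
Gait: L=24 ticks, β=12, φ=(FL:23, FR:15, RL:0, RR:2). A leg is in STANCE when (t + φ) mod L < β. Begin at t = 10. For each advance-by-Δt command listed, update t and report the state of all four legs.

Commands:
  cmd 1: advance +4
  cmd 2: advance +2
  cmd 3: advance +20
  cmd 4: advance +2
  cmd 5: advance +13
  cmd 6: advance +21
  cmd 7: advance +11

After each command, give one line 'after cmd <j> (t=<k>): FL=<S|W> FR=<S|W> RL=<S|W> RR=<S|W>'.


after cmd 1 (t=14): FL=W FR=S RL=W RR=W
after cmd 2 (t=16): FL=W FR=S RL=W RR=W
after cmd 3 (t=36): FL=S FR=S RL=W RR=W
after cmd 4 (t=38): FL=W FR=S RL=W RR=W
after cmd 5 (t=51): FL=S FR=W RL=S RR=S
after cmd 6 (t=72): FL=W FR=W RL=S RR=S
after cmd 7 (t=83): FL=S FR=S RL=S RR=W

start t=10: FL=S FR=S RL=S RR=W
cmd 1: advance +4 → t=14, phase=(13,5,14,16) → FL=W FR=S RL=W RR=W
cmd 2: advance +2 → t=16, phase=(15,7,16,18) → FL=W FR=S RL=W RR=W
cmd 3: advance +20 → t=36, phase=(11,3,12,14) → FL=S FR=S RL=W RR=W
cmd 4: advance +2 → t=38, phase=(13,5,14,16) → FL=W FR=S RL=W RR=W
cmd 5: advance +13 → t=51, phase=(2,18,3,5) → FL=S FR=W RL=S RR=S
cmd 6: advance +21 → t=72, phase=(23,15,0,2) → FL=W FR=W RL=S RR=S
cmd 7: advance +11 → t=83, phase=(10,2,11,13) → FL=S FR=S RL=S RR=W


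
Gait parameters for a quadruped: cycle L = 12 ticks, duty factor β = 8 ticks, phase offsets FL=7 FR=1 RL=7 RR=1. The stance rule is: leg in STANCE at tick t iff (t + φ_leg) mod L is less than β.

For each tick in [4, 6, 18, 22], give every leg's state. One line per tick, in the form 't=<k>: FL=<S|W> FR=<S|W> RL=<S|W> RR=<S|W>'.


t=4: FL=W FR=S RL=W RR=S
t=6: FL=S FR=S RL=S RR=S
t=18: FL=S FR=S RL=S RR=S
t=22: FL=S FR=W RL=S RR=W

t=4: phase=(11,5,11,5) vs β=8 → FL=W FR=S RL=W RR=S
t=6: phase=(1,7,1,7) vs β=8 → FL=S FR=S RL=S RR=S
t=18: phase=(1,7,1,7) vs β=8 → FL=S FR=S RL=S RR=S
t=22: phase=(5,11,5,11) vs β=8 → FL=S FR=W RL=S RR=W


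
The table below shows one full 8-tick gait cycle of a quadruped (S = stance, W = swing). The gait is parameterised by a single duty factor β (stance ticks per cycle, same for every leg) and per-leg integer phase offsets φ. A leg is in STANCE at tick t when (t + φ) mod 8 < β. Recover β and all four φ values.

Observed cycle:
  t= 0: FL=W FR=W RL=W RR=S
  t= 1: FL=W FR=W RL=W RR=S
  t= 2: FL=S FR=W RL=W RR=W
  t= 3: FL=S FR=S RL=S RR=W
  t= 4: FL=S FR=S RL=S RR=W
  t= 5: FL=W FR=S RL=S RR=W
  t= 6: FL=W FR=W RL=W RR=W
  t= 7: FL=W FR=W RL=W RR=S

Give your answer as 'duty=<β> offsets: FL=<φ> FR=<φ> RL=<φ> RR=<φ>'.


duty=3 offsets: FL=6 FR=5 RL=5 RR=1

duty β = stance ticks per leg = 3
FL: stance ticks = 3; W→S at t=2 → φ=6
FR: stance ticks = 3; W→S at t=3 → φ=5
RL: stance ticks = 3; W→S at t=3 → φ=5
RR: stance ticks = 3; W→S at t=7 → φ=1


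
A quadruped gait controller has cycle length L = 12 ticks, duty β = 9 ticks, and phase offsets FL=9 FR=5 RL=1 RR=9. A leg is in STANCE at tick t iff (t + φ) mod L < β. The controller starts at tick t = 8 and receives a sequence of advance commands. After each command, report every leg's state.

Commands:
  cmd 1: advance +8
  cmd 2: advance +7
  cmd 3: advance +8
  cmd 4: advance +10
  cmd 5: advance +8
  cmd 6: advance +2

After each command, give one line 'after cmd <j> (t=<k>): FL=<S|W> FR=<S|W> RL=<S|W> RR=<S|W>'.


after cmd 1 (t=16): FL=S FR=W RL=S RR=S
after cmd 2 (t=23): FL=S FR=S RL=S RR=S
after cmd 3 (t=31): FL=S FR=S RL=S RR=S
after cmd 4 (t=41): FL=S FR=W RL=S RR=S
after cmd 5 (t=49): FL=W FR=S RL=S RR=W
after cmd 6 (t=51): FL=S FR=S RL=S RR=S

start t=8: FL=S FR=S RL=W RR=S
cmd 1: advance +8 → t=16, phase=(1,9,5,1) → FL=S FR=W RL=S RR=S
cmd 2: advance +7 → t=23, phase=(8,4,0,8) → FL=S FR=S RL=S RR=S
cmd 3: advance +8 → t=31, phase=(4,0,8,4) → FL=S FR=S RL=S RR=S
cmd 4: advance +10 → t=41, phase=(2,10,6,2) → FL=S FR=W RL=S RR=S
cmd 5: advance +8 → t=49, phase=(10,6,2,10) → FL=W FR=S RL=S RR=W
cmd 6: advance +2 → t=51, phase=(0,8,4,0) → FL=S FR=S RL=S RR=S


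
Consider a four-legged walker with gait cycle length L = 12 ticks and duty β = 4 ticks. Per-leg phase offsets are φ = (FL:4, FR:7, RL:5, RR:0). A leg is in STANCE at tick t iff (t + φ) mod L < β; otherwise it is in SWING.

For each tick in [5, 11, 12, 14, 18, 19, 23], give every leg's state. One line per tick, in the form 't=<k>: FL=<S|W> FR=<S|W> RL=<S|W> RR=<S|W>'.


t=5: FL=W FR=S RL=W RR=W
t=11: FL=S FR=W RL=W RR=W
t=12: FL=W FR=W RL=W RR=S
t=14: FL=W FR=W RL=W RR=S
t=18: FL=W FR=S RL=W RR=W
t=19: FL=W FR=S RL=S RR=W
t=23: FL=S FR=W RL=W RR=W

t=5: phase=(9,0,10,5) vs β=4 → FL=W FR=S RL=W RR=W
t=11: phase=(3,6,4,11) vs β=4 → FL=S FR=W RL=W RR=W
t=12: phase=(4,7,5,0) vs β=4 → FL=W FR=W RL=W RR=S
t=14: phase=(6,9,7,2) vs β=4 → FL=W FR=W RL=W RR=S
t=18: phase=(10,1,11,6) vs β=4 → FL=W FR=S RL=W RR=W
t=19: phase=(11,2,0,7) vs β=4 → FL=W FR=S RL=S RR=W
t=23: phase=(3,6,4,11) vs β=4 → FL=S FR=W RL=W RR=W


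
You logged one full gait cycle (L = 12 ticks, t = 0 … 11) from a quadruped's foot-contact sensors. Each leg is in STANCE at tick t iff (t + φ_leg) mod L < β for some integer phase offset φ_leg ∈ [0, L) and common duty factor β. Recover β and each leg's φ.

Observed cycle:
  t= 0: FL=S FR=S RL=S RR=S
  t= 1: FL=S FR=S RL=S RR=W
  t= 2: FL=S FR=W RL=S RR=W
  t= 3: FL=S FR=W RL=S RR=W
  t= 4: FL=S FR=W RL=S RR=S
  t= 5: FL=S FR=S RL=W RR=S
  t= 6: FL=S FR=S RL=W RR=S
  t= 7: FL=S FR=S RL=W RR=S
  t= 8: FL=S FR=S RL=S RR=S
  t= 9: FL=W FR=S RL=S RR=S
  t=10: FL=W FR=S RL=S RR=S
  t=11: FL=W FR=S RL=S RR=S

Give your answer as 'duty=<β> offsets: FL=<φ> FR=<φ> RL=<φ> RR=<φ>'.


duty=9 offsets: FL=0 FR=7 RL=4 RR=8

duty β = stance ticks per leg = 9
FL: stance ticks = 9; W→S at t=0 → φ=0
FR: stance ticks = 9; W→S at t=5 → φ=7
RL: stance ticks = 9; W→S at t=8 → φ=4
RR: stance ticks = 9; W→S at t=4 → φ=8


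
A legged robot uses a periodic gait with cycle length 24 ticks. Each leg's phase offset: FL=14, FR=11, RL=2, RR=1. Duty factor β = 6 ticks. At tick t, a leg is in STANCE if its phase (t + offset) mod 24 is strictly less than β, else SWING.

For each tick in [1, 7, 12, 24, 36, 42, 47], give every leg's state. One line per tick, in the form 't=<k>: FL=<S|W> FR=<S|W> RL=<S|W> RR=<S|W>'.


t=1: phase=(15,12,3,2) vs β=6 → FL=W FR=W RL=S RR=S
t=7: phase=(21,18,9,8) vs β=6 → FL=W FR=W RL=W RR=W
t=12: phase=(2,23,14,13) vs β=6 → FL=S FR=W RL=W RR=W
t=24: phase=(14,11,2,1) vs β=6 → FL=W FR=W RL=S RR=S
t=36: phase=(2,23,14,13) vs β=6 → FL=S FR=W RL=W RR=W
t=42: phase=(8,5,20,19) vs β=6 → FL=W FR=S RL=W RR=W
t=47: phase=(13,10,1,0) vs β=6 → FL=W FR=W RL=S RR=S

t=1: FL=W FR=W RL=S RR=S
t=7: FL=W FR=W RL=W RR=W
t=12: FL=S FR=W RL=W RR=W
t=24: FL=W FR=W RL=S RR=S
t=36: FL=S FR=W RL=W RR=W
t=42: FL=W FR=S RL=W RR=W
t=47: FL=W FR=W RL=S RR=S


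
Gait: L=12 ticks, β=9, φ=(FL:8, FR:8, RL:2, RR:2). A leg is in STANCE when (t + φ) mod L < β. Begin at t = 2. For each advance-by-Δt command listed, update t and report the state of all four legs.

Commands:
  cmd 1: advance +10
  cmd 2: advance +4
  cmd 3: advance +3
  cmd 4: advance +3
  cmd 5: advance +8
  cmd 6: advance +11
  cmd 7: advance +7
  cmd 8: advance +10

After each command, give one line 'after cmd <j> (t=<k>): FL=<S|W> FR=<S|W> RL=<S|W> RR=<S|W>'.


after cmd 1 (t=12): FL=S FR=S RL=S RR=S
after cmd 2 (t=16): FL=S FR=S RL=S RR=S
after cmd 3 (t=19): FL=S FR=S RL=W RR=W
after cmd 4 (t=22): FL=S FR=S RL=S RR=S
after cmd 5 (t=30): FL=S FR=S RL=S RR=S
after cmd 6 (t=41): FL=S FR=S RL=S RR=S
after cmd 7 (t=48): FL=S FR=S RL=S RR=S
after cmd 8 (t=58): FL=S FR=S RL=S RR=S

start t=2: FL=W FR=W RL=S RR=S
cmd 1: advance +10 → t=12, phase=(8,8,2,2) → FL=S FR=S RL=S RR=S
cmd 2: advance +4 → t=16, phase=(0,0,6,6) → FL=S FR=S RL=S RR=S
cmd 3: advance +3 → t=19, phase=(3,3,9,9) → FL=S FR=S RL=W RR=W
cmd 4: advance +3 → t=22, phase=(6,6,0,0) → FL=S FR=S RL=S RR=S
cmd 5: advance +8 → t=30, phase=(2,2,8,8) → FL=S FR=S RL=S RR=S
cmd 6: advance +11 → t=41, phase=(1,1,7,7) → FL=S FR=S RL=S RR=S
cmd 7: advance +7 → t=48, phase=(8,8,2,2) → FL=S FR=S RL=S RR=S
cmd 8: advance +10 → t=58, phase=(6,6,0,0) → FL=S FR=S RL=S RR=S


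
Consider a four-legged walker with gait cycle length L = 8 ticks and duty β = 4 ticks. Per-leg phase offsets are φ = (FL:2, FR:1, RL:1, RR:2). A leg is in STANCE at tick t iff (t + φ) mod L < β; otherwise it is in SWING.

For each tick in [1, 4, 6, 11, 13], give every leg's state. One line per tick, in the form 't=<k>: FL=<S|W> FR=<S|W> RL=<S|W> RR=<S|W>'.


t=1: phase=(3,2,2,3) vs β=4 → FL=S FR=S RL=S RR=S
t=4: phase=(6,5,5,6) vs β=4 → FL=W FR=W RL=W RR=W
t=6: phase=(0,7,7,0) vs β=4 → FL=S FR=W RL=W RR=S
t=11: phase=(5,4,4,5) vs β=4 → FL=W FR=W RL=W RR=W
t=13: phase=(7,6,6,7) vs β=4 → FL=W FR=W RL=W RR=W

t=1: FL=S FR=S RL=S RR=S
t=4: FL=W FR=W RL=W RR=W
t=6: FL=S FR=W RL=W RR=S
t=11: FL=W FR=W RL=W RR=W
t=13: FL=W FR=W RL=W RR=W


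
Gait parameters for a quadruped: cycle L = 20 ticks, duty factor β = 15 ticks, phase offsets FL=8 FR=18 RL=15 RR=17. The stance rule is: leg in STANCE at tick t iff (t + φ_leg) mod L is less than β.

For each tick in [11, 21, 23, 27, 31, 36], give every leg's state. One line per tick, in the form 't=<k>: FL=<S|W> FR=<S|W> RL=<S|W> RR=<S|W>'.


t=11: FL=W FR=S RL=S RR=S
t=21: FL=S FR=W RL=W RR=W
t=23: FL=S FR=S RL=W RR=S
t=27: FL=W FR=S RL=S RR=S
t=31: FL=W FR=S RL=S RR=S
t=36: FL=S FR=S RL=S RR=S

t=11: phase=(19,9,6,8) vs β=15 → FL=W FR=S RL=S RR=S
t=21: phase=(9,19,16,18) vs β=15 → FL=S FR=W RL=W RR=W
t=23: phase=(11,1,18,0) vs β=15 → FL=S FR=S RL=W RR=S
t=27: phase=(15,5,2,4) vs β=15 → FL=W FR=S RL=S RR=S
t=31: phase=(19,9,6,8) vs β=15 → FL=W FR=S RL=S RR=S
t=36: phase=(4,14,11,13) vs β=15 → FL=S FR=S RL=S RR=S


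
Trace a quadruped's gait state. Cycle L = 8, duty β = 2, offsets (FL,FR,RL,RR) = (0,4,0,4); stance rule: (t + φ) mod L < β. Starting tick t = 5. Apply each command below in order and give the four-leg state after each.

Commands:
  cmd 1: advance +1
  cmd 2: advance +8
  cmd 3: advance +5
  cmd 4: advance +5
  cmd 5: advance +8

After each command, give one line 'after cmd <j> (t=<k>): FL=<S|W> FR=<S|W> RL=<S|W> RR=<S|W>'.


after cmd 1 (t=6): FL=W FR=W RL=W RR=W
after cmd 2 (t=14): FL=W FR=W RL=W RR=W
after cmd 3 (t=19): FL=W FR=W RL=W RR=W
after cmd 4 (t=24): FL=S FR=W RL=S RR=W
after cmd 5 (t=32): FL=S FR=W RL=S RR=W

start t=5: FL=W FR=S RL=W RR=S
cmd 1: advance +1 → t=6, phase=(6,2,6,2) → FL=W FR=W RL=W RR=W
cmd 2: advance +8 → t=14, phase=(6,2,6,2) → FL=W FR=W RL=W RR=W
cmd 3: advance +5 → t=19, phase=(3,7,3,7) → FL=W FR=W RL=W RR=W
cmd 4: advance +5 → t=24, phase=(0,4,0,4) → FL=S FR=W RL=S RR=W
cmd 5: advance +8 → t=32, phase=(0,4,0,4) → FL=S FR=W RL=S RR=W


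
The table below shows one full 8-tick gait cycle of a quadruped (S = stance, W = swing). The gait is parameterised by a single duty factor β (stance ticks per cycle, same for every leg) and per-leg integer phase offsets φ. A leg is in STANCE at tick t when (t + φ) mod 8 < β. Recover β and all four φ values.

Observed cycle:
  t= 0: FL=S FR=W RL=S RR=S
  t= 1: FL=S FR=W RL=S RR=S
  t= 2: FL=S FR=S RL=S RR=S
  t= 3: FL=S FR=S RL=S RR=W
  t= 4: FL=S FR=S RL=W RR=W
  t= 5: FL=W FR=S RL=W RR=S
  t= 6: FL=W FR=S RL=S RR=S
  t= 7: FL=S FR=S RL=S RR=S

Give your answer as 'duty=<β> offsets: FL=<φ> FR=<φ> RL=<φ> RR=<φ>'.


duty=6 offsets: FL=1 FR=6 RL=2 RR=3

duty β = stance ticks per leg = 6
FL: stance ticks = 6; W→S at t=7 → φ=1
FR: stance ticks = 6; W→S at t=2 → φ=6
RL: stance ticks = 6; W→S at t=6 → φ=2
RR: stance ticks = 6; W→S at t=5 → φ=3


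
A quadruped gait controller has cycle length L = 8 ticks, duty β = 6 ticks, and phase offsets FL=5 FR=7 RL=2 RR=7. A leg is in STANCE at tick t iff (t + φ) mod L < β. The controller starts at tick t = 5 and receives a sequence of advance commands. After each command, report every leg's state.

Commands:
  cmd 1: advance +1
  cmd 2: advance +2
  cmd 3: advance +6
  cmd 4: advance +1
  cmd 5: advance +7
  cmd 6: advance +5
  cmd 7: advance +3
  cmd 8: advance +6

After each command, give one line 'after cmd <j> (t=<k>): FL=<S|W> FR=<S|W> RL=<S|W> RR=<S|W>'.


start t=5: FL=S FR=S RL=W RR=S
cmd 1: advance +1 → t=6, phase=(3,5,0,5) → FL=S FR=S RL=S RR=S
cmd 2: advance +2 → t=8, phase=(5,7,2,7) → FL=S FR=W RL=S RR=W
cmd 3: advance +6 → t=14, phase=(3,5,0,5) → FL=S FR=S RL=S RR=S
cmd 4: advance +1 → t=15, phase=(4,6,1,6) → FL=S FR=W RL=S RR=W
cmd 5: advance +7 → t=22, phase=(3,5,0,5) → FL=S FR=S RL=S RR=S
cmd 6: advance +5 → t=27, phase=(0,2,5,2) → FL=S FR=S RL=S RR=S
cmd 7: advance +3 → t=30, phase=(3,5,0,5) → FL=S FR=S RL=S RR=S
cmd 8: advance +6 → t=36, phase=(1,3,6,3) → FL=S FR=S RL=W RR=S

after cmd 1 (t=6): FL=S FR=S RL=S RR=S
after cmd 2 (t=8): FL=S FR=W RL=S RR=W
after cmd 3 (t=14): FL=S FR=S RL=S RR=S
after cmd 4 (t=15): FL=S FR=W RL=S RR=W
after cmd 5 (t=22): FL=S FR=S RL=S RR=S
after cmd 6 (t=27): FL=S FR=S RL=S RR=S
after cmd 7 (t=30): FL=S FR=S RL=S RR=S
after cmd 8 (t=36): FL=S FR=S RL=W RR=S


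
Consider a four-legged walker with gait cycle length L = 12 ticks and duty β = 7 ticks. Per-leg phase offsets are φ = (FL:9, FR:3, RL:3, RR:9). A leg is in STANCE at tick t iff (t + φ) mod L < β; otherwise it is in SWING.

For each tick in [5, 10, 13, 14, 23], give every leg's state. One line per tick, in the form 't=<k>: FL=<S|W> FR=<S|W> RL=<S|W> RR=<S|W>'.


t=5: FL=S FR=W RL=W RR=S
t=10: FL=W FR=S RL=S RR=W
t=13: FL=W FR=S RL=S RR=W
t=14: FL=W FR=S RL=S RR=W
t=23: FL=W FR=S RL=S RR=W

t=5: phase=(2,8,8,2) vs β=7 → FL=S FR=W RL=W RR=S
t=10: phase=(7,1,1,7) vs β=7 → FL=W FR=S RL=S RR=W
t=13: phase=(10,4,4,10) vs β=7 → FL=W FR=S RL=S RR=W
t=14: phase=(11,5,5,11) vs β=7 → FL=W FR=S RL=S RR=W
t=23: phase=(8,2,2,8) vs β=7 → FL=W FR=S RL=S RR=W


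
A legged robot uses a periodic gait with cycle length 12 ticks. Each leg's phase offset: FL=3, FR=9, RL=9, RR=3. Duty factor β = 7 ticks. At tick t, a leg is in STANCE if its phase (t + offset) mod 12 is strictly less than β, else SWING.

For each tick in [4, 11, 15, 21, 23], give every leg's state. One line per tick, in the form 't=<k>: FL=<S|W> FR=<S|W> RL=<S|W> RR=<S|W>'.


t=4: phase=(7,1,1,7) vs β=7 → FL=W FR=S RL=S RR=W
t=11: phase=(2,8,8,2) vs β=7 → FL=S FR=W RL=W RR=S
t=15: phase=(6,0,0,6) vs β=7 → FL=S FR=S RL=S RR=S
t=21: phase=(0,6,6,0) vs β=7 → FL=S FR=S RL=S RR=S
t=23: phase=(2,8,8,2) vs β=7 → FL=S FR=W RL=W RR=S

t=4: FL=W FR=S RL=S RR=W
t=11: FL=S FR=W RL=W RR=S
t=15: FL=S FR=S RL=S RR=S
t=21: FL=S FR=S RL=S RR=S
t=23: FL=S FR=W RL=W RR=S


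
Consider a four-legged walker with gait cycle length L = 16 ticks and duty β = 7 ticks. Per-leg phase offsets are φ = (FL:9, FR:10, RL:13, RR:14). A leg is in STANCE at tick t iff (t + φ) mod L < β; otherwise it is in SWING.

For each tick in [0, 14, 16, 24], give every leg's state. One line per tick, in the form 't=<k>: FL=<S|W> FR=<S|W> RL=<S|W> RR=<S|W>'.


t=0: FL=W FR=W RL=W RR=W
t=14: FL=W FR=W RL=W RR=W
t=16: FL=W FR=W RL=W RR=W
t=24: FL=S FR=S RL=S RR=S

t=0: phase=(9,10,13,14) vs β=7 → FL=W FR=W RL=W RR=W
t=14: phase=(7,8,11,12) vs β=7 → FL=W FR=W RL=W RR=W
t=16: phase=(9,10,13,14) vs β=7 → FL=W FR=W RL=W RR=W
t=24: phase=(1,2,5,6) vs β=7 → FL=S FR=S RL=S RR=S


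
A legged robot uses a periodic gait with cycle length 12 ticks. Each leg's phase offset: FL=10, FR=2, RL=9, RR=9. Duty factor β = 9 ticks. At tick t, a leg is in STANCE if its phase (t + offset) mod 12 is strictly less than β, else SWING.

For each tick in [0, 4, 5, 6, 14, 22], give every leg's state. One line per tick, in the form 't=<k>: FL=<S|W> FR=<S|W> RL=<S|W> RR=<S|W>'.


t=0: phase=(10,2,9,9) vs β=9 → FL=W FR=S RL=W RR=W
t=4: phase=(2,6,1,1) vs β=9 → FL=S FR=S RL=S RR=S
t=5: phase=(3,7,2,2) vs β=9 → FL=S FR=S RL=S RR=S
t=6: phase=(4,8,3,3) vs β=9 → FL=S FR=S RL=S RR=S
t=14: phase=(0,4,11,11) vs β=9 → FL=S FR=S RL=W RR=W
t=22: phase=(8,0,7,7) vs β=9 → FL=S FR=S RL=S RR=S

t=0: FL=W FR=S RL=W RR=W
t=4: FL=S FR=S RL=S RR=S
t=5: FL=S FR=S RL=S RR=S
t=6: FL=S FR=S RL=S RR=S
t=14: FL=S FR=S RL=W RR=W
t=22: FL=S FR=S RL=S RR=S


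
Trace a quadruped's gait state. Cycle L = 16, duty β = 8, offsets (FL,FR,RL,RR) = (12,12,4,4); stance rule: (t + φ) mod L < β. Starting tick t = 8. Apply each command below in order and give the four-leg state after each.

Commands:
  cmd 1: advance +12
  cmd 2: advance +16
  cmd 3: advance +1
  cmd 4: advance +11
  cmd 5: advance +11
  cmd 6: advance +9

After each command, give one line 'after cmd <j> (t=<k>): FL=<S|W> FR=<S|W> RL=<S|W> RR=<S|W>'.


after cmd 1 (t=20): FL=S FR=S RL=W RR=W
after cmd 2 (t=36): FL=S FR=S RL=W RR=W
after cmd 3 (t=37): FL=S FR=S RL=W RR=W
after cmd 4 (t=48): FL=W FR=W RL=S RR=S
after cmd 5 (t=59): FL=S FR=S RL=W RR=W
after cmd 6 (t=68): FL=S FR=S RL=W RR=W

start t=8: FL=S FR=S RL=W RR=W
cmd 1: advance +12 → t=20, phase=(0,0,8,8) → FL=S FR=S RL=W RR=W
cmd 2: advance +16 → t=36, phase=(0,0,8,8) → FL=S FR=S RL=W RR=W
cmd 3: advance +1 → t=37, phase=(1,1,9,9) → FL=S FR=S RL=W RR=W
cmd 4: advance +11 → t=48, phase=(12,12,4,4) → FL=W FR=W RL=S RR=S
cmd 5: advance +11 → t=59, phase=(7,7,15,15) → FL=S FR=S RL=W RR=W
cmd 6: advance +9 → t=68, phase=(0,0,8,8) → FL=S FR=S RL=W RR=W


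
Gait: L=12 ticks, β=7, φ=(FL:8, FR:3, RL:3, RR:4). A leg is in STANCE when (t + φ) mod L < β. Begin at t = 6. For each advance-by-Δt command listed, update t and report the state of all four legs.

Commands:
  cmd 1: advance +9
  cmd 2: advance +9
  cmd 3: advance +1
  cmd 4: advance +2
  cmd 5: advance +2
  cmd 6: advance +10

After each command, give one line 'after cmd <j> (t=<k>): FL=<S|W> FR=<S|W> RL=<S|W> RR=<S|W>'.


start t=6: FL=S FR=W RL=W RR=W
cmd 1: advance +9 → t=15, phase=(11,6,6,7) → FL=W FR=S RL=S RR=W
cmd 2: advance +9 → t=24, phase=(8,3,3,4) → FL=W FR=S RL=S RR=S
cmd 3: advance +1 → t=25, phase=(9,4,4,5) → FL=W FR=S RL=S RR=S
cmd 4: advance +2 → t=27, phase=(11,6,6,7) → FL=W FR=S RL=S RR=W
cmd 5: advance +2 → t=29, phase=(1,8,8,9) → FL=S FR=W RL=W RR=W
cmd 6: advance +10 → t=39, phase=(11,6,6,7) → FL=W FR=S RL=S RR=W

after cmd 1 (t=15): FL=W FR=S RL=S RR=W
after cmd 2 (t=24): FL=W FR=S RL=S RR=S
after cmd 3 (t=25): FL=W FR=S RL=S RR=S
after cmd 4 (t=27): FL=W FR=S RL=S RR=W
after cmd 5 (t=29): FL=S FR=W RL=W RR=W
after cmd 6 (t=39): FL=W FR=S RL=S RR=W


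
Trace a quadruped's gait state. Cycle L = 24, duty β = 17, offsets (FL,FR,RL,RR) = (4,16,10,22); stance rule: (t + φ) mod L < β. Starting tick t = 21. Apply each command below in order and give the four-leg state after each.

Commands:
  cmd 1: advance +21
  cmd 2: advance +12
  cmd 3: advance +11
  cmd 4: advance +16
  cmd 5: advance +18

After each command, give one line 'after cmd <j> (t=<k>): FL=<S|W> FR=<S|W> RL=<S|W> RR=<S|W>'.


start t=21: FL=S FR=S RL=S RR=W
cmd 1: advance +21 → t=42, phase=(22,10,4,16) → FL=W FR=S RL=S RR=S
cmd 2: advance +12 → t=54, phase=(10,22,16,4) → FL=S FR=W RL=S RR=S
cmd 3: advance +11 → t=65, phase=(21,9,3,15) → FL=W FR=S RL=S RR=S
cmd 4: advance +16 → t=81, phase=(13,1,19,7) → FL=S FR=S RL=W RR=S
cmd 5: advance +18 → t=99, phase=(7,19,13,1) → FL=S FR=W RL=S RR=S

after cmd 1 (t=42): FL=W FR=S RL=S RR=S
after cmd 2 (t=54): FL=S FR=W RL=S RR=S
after cmd 3 (t=65): FL=W FR=S RL=S RR=S
after cmd 4 (t=81): FL=S FR=S RL=W RR=S
after cmd 5 (t=99): FL=S FR=W RL=S RR=S


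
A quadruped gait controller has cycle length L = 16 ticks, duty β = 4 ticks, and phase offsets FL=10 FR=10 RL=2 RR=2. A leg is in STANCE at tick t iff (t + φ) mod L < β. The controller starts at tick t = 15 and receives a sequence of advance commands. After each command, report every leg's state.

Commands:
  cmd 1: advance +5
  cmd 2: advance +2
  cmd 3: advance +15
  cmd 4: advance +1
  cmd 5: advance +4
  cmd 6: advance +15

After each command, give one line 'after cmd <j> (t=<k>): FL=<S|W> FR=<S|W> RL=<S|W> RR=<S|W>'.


start t=15: FL=W FR=W RL=S RR=S
cmd 1: advance +5 → t=20, phase=(14,14,6,6) → FL=W FR=W RL=W RR=W
cmd 2: advance +2 → t=22, phase=(0,0,8,8) → FL=S FR=S RL=W RR=W
cmd 3: advance +15 → t=37, phase=(15,15,7,7) → FL=W FR=W RL=W RR=W
cmd 4: advance +1 → t=38, phase=(0,0,8,8) → FL=S FR=S RL=W RR=W
cmd 5: advance +4 → t=42, phase=(4,4,12,12) → FL=W FR=W RL=W RR=W
cmd 6: advance +15 → t=57, phase=(3,3,11,11) → FL=S FR=S RL=W RR=W

after cmd 1 (t=20): FL=W FR=W RL=W RR=W
after cmd 2 (t=22): FL=S FR=S RL=W RR=W
after cmd 3 (t=37): FL=W FR=W RL=W RR=W
after cmd 4 (t=38): FL=S FR=S RL=W RR=W
after cmd 5 (t=42): FL=W FR=W RL=W RR=W
after cmd 6 (t=57): FL=S FR=S RL=W RR=W


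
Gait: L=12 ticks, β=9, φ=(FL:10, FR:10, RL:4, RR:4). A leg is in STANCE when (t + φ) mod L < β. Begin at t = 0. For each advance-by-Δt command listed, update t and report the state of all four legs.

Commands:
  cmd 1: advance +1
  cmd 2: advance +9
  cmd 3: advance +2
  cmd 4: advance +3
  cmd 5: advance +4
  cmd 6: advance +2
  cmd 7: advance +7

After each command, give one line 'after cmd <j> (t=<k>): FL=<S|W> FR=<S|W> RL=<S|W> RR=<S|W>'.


after cmd 1 (t=1): FL=W FR=W RL=S RR=S
after cmd 2 (t=10): FL=S FR=S RL=S RR=S
after cmd 3 (t=12): FL=W FR=W RL=S RR=S
after cmd 4 (t=15): FL=S FR=S RL=S RR=S
after cmd 5 (t=19): FL=S FR=S RL=W RR=W
after cmd 6 (t=21): FL=S FR=S RL=S RR=S
after cmd 7 (t=28): FL=S FR=S RL=S RR=S

start t=0: FL=W FR=W RL=S RR=S
cmd 1: advance +1 → t=1, phase=(11,11,5,5) → FL=W FR=W RL=S RR=S
cmd 2: advance +9 → t=10, phase=(8,8,2,2) → FL=S FR=S RL=S RR=S
cmd 3: advance +2 → t=12, phase=(10,10,4,4) → FL=W FR=W RL=S RR=S
cmd 4: advance +3 → t=15, phase=(1,1,7,7) → FL=S FR=S RL=S RR=S
cmd 5: advance +4 → t=19, phase=(5,5,11,11) → FL=S FR=S RL=W RR=W
cmd 6: advance +2 → t=21, phase=(7,7,1,1) → FL=S FR=S RL=S RR=S
cmd 7: advance +7 → t=28, phase=(2,2,8,8) → FL=S FR=S RL=S RR=S


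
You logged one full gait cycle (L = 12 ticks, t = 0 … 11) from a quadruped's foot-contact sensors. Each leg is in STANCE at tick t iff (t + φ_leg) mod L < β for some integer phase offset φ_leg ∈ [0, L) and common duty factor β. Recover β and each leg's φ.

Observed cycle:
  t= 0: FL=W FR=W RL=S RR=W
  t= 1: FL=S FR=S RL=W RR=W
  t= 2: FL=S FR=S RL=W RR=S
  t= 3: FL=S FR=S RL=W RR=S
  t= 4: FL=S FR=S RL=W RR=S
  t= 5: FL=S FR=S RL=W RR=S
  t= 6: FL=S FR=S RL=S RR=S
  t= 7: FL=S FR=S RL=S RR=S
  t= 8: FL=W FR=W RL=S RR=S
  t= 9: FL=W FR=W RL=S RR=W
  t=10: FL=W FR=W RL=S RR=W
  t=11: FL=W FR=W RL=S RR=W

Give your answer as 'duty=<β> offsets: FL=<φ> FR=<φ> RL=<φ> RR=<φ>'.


duty=7 offsets: FL=11 FR=11 RL=6 RR=10

duty β = stance ticks per leg = 7
FL: stance ticks = 7; W→S at t=1 → φ=11
FR: stance ticks = 7; W→S at t=1 → φ=11
RL: stance ticks = 7; W→S at t=6 → φ=6
RR: stance ticks = 7; W→S at t=2 → φ=10


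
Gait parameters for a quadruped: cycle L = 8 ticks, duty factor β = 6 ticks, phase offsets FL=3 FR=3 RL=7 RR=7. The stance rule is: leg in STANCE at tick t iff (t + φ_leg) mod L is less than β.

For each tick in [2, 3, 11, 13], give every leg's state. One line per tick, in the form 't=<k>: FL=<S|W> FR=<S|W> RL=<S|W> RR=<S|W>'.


t=2: FL=S FR=S RL=S RR=S
t=3: FL=W FR=W RL=S RR=S
t=11: FL=W FR=W RL=S RR=S
t=13: FL=S FR=S RL=S RR=S

t=2: phase=(5,5,1,1) vs β=6 → FL=S FR=S RL=S RR=S
t=3: phase=(6,6,2,2) vs β=6 → FL=W FR=W RL=S RR=S
t=11: phase=(6,6,2,2) vs β=6 → FL=W FR=W RL=S RR=S
t=13: phase=(0,0,4,4) vs β=6 → FL=S FR=S RL=S RR=S


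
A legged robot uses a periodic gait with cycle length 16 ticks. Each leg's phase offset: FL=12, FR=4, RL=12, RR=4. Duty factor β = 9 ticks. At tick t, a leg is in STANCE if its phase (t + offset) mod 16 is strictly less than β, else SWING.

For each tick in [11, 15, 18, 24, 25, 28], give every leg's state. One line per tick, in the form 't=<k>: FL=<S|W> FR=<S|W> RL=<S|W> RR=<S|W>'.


t=11: phase=(7,15,7,15) vs β=9 → FL=S FR=W RL=S RR=W
t=15: phase=(11,3,11,3) vs β=9 → FL=W FR=S RL=W RR=S
t=18: phase=(14,6,14,6) vs β=9 → FL=W FR=S RL=W RR=S
t=24: phase=(4,12,4,12) vs β=9 → FL=S FR=W RL=S RR=W
t=25: phase=(5,13,5,13) vs β=9 → FL=S FR=W RL=S RR=W
t=28: phase=(8,0,8,0) vs β=9 → FL=S FR=S RL=S RR=S

t=11: FL=S FR=W RL=S RR=W
t=15: FL=W FR=S RL=W RR=S
t=18: FL=W FR=S RL=W RR=S
t=24: FL=S FR=W RL=S RR=W
t=25: FL=S FR=W RL=S RR=W
t=28: FL=S FR=S RL=S RR=S


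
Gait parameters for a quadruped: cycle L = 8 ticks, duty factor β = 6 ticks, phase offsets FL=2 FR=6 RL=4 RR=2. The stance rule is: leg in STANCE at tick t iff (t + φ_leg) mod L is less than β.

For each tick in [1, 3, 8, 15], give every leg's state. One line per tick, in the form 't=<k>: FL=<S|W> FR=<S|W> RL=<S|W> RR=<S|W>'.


t=1: FL=S FR=W RL=S RR=S
t=3: FL=S FR=S RL=W RR=S
t=8: FL=S FR=W RL=S RR=S
t=15: FL=S FR=S RL=S RR=S

t=1: phase=(3,7,5,3) vs β=6 → FL=S FR=W RL=S RR=S
t=3: phase=(5,1,7,5) vs β=6 → FL=S FR=S RL=W RR=S
t=8: phase=(2,6,4,2) vs β=6 → FL=S FR=W RL=S RR=S
t=15: phase=(1,5,3,1) vs β=6 → FL=S FR=S RL=S RR=S


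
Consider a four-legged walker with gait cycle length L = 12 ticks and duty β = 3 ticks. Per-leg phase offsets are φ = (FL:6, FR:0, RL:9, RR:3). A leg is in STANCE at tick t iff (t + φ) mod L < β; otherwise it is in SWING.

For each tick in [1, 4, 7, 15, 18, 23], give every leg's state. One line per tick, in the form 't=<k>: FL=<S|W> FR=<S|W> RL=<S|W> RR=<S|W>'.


t=1: phase=(7,1,10,4) vs β=3 → FL=W FR=S RL=W RR=W
t=4: phase=(10,4,1,7) vs β=3 → FL=W FR=W RL=S RR=W
t=7: phase=(1,7,4,10) vs β=3 → FL=S FR=W RL=W RR=W
t=15: phase=(9,3,0,6) vs β=3 → FL=W FR=W RL=S RR=W
t=18: phase=(0,6,3,9) vs β=3 → FL=S FR=W RL=W RR=W
t=23: phase=(5,11,8,2) vs β=3 → FL=W FR=W RL=W RR=S

t=1: FL=W FR=S RL=W RR=W
t=4: FL=W FR=W RL=S RR=W
t=7: FL=S FR=W RL=W RR=W
t=15: FL=W FR=W RL=S RR=W
t=18: FL=S FR=W RL=W RR=W
t=23: FL=W FR=W RL=W RR=S


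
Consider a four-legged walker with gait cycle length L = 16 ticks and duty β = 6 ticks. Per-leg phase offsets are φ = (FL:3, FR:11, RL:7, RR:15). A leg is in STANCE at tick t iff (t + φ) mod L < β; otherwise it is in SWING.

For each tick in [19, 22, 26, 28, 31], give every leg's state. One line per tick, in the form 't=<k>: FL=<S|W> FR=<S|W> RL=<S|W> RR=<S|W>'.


t=19: phase=(6,14,10,2) vs β=6 → FL=W FR=W RL=W RR=S
t=22: phase=(9,1,13,5) vs β=6 → FL=W FR=S RL=W RR=S
t=26: phase=(13,5,1,9) vs β=6 → FL=W FR=S RL=S RR=W
t=28: phase=(15,7,3,11) vs β=6 → FL=W FR=W RL=S RR=W
t=31: phase=(2,10,6,14) vs β=6 → FL=S FR=W RL=W RR=W

t=19: FL=W FR=W RL=W RR=S
t=22: FL=W FR=S RL=W RR=S
t=26: FL=W FR=S RL=S RR=W
t=28: FL=W FR=W RL=S RR=W
t=31: FL=S FR=W RL=W RR=W


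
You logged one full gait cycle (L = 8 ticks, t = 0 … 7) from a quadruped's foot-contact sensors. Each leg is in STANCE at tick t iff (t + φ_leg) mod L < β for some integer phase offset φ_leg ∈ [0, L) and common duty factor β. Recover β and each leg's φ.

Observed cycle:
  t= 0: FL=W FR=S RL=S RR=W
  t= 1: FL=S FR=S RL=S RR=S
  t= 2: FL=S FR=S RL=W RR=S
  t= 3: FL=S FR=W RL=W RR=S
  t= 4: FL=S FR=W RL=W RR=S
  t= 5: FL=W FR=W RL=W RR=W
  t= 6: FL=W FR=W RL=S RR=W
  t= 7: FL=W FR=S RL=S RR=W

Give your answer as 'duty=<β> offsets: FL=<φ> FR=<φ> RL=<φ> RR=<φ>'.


duty=4 offsets: FL=7 FR=1 RL=2 RR=7

duty β = stance ticks per leg = 4
FL: stance ticks = 4; W→S at t=1 → φ=7
FR: stance ticks = 4; W→S at t=7 → φ=1
RL: stance ticks = 4; W→S at t=6 → φ=2
RR: stance ticks = 4; W→S at t=1 → φ=7


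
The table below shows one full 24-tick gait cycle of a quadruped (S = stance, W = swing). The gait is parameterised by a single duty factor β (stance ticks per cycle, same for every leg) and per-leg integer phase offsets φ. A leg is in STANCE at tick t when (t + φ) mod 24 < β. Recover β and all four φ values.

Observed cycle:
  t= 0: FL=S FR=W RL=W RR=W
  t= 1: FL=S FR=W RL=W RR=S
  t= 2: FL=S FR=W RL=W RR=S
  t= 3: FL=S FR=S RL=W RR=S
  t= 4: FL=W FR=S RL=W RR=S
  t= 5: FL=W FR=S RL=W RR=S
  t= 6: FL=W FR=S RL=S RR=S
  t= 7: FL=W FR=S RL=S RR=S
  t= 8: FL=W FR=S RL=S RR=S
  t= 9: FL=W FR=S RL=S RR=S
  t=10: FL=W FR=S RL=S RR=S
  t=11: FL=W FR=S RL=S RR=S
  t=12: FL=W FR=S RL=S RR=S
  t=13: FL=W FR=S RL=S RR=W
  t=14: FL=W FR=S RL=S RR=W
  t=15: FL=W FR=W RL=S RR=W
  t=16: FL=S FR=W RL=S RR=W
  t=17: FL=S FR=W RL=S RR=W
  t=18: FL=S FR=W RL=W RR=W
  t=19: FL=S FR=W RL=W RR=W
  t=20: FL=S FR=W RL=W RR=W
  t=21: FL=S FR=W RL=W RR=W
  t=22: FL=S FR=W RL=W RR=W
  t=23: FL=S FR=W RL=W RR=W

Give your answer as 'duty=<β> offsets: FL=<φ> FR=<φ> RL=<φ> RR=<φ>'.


duty=12 offsets: FL=8 FR=21 RL=18 RR=23

duty β = stance ticks per leg = 12
FL: stance ticks = 12; W→S at t=16 → φ=8
FR: stance ticks = 12; W→S at t=3 → φ=21
RL: stance ticks = 12; W→S at t=6 → φ=18
RR: stance ticks = 12; W→S at t=1 → φ=23


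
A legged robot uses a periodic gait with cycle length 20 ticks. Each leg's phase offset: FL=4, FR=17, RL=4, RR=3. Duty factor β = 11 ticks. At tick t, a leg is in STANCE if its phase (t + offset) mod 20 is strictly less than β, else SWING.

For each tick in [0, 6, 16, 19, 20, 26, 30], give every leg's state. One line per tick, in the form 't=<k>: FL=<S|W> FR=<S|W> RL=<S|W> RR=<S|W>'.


t=0: phase=(4,17,4,3) vs β=11 → FL=S FR=W RL=S RR=S
t=6: phase=(10,3,10,9) vs β=11 → FL=S FR=S RL=S RR=S
t=16: phase=(0,13,0,19) vs β=11 → FL=S FR=W RL=S RR=W
t=19: phase=(3,16,3,2) vs β=11 → FL=S FR=W RL=S RR=S
t=20: phase=(4,17,4,3) vs β=11 → FL=S FR=W RL=S RR=S
t=26: phase=(10,3,10,9) vs β=11 → FL=S FR=S RL=S RR=S
t=30: phase=(14,7,14,13) vs β=11 → FL=W FR=S RL=W RR=W

t=0: FL=S FR=W RL=S RR=S
t=6: FL=S FR=S RL=S RR=S
t=16: FL=S FR=W RL=S RR=W
t=19: FL=S FR=W RL=S RR=S
t=20: FL=S FR=W RL=S RR=S
t=26: FL=S FR=S RL=S RR=S
t=30: FL=W FR=S RL=W RR=W


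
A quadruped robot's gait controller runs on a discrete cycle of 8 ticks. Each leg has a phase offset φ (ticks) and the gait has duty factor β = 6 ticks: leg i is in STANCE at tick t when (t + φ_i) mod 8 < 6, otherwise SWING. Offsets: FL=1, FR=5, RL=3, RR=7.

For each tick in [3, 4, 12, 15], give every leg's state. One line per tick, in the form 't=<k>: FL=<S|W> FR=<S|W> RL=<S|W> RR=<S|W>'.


t=3: FL=S FR=S RL=W RR=S
t=4: FL=S FR=S RL=W RR=S
t=12: FL=S FR=S RL=W RR=S
t=15: FL=S FR=S RL=S RR=W

t=3: phase=(4,0,6,2) vs β=6 → FL=S FR=S RL=W RR=S
t=4: phase=(5,1,7,3) vs β=6 → FL=S FR=S RL=W RR=S
t=12: phase=(5,1,7,3) vs β=6 → FL=S FR=S RL=W RR=S
t=15: phase=(0,4,2,6) vs β=6 → FL=S FR=S RL=S RR=W


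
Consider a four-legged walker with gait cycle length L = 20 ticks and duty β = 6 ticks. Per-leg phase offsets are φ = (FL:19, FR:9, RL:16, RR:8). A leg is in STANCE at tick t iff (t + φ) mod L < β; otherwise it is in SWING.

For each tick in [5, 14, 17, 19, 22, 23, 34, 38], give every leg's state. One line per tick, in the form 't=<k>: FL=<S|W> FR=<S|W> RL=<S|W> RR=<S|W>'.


t=5: phase=(4,14,1,13) vs β=6 → FL=S FR=W RL=S RR=W
t=14: phase=(13,3,10,2) vs β=6 → FL=W FR=S RL=W RR=S
t=17: phase=(16,6,13,5) vs β=6 → FL=W FR=W RL=W RR=S
t=19: phase=(18,8,15,7) vs β=6 → FL=W FR=W RL=W RR=W
t=22: phase=(1,11,18,10) vs β=6 → FL=S FR=W RL=W RR=W
t=23: phase=(2,12,19,11) vs β=6 → FL=S FR=W RL=W RR=W
t=34: phase=(13,3,10,2) vs β=6 → FL=W FR=S RL=W RR=S
t=38: phase=(17,7,14,6) vs β=6 → FL=W FR=W RL=W RR=W

t=5: FL=S FR=W RL=S RR=W
t=14: FL=W FR=S RL=W RR=S
t=17: FL=W FR=W RL=W RR=S
t=19: FL=W FR=W RL=W RR=W
t=22: FL=S FR=W RL=W RR=W
t=23: FL=S FR=W RL=W RR=W
t=34: FL=W FR=S RL=W RR=S
t=38: FL=W FR=W RL=W RR=W


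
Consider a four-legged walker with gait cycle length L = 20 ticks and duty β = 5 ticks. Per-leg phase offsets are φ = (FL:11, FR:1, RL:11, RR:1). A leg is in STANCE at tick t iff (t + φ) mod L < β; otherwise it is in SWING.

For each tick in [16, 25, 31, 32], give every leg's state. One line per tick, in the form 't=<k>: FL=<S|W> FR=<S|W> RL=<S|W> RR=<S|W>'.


t=16: FL=W FR=W RL=W RR=W
t=25: FL=W FR=W RL=W RR=W
t=31: FL=S FR=W RL=S RR=W
t=32: FL=S FR=W RL=S RR=W

t=16: phase=(7,17,7,17) vs β=5 → FL=W FR=W RL=W RR=W
t=25: phase=(16,6,16,6) vs β=5 → FL=W FR=W RL=W RR=W
t=31: phase=(2,12,2,12) vs β=5 → FL=S FR=W RL=S RR=W
t=32: phase=(3,13,3,13) vs β=5 → FL=S FR=W RL=S RR=W


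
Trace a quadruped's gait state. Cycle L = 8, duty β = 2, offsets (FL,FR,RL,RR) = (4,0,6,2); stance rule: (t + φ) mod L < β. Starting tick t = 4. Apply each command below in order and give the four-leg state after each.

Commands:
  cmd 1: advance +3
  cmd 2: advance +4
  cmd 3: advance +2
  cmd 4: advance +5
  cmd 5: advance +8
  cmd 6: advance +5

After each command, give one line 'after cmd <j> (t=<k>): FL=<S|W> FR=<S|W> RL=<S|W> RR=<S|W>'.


after cmd 1 (t=7): FL=W FR=W RL=W RR=S
after cmd 2 (t=11): FL=W FR=W RL=S RR=W
after cmd 3 (t=13): FL=S FR=W RL=W RR=W
after cmd 4 (t=18): FL=W FR=W RL=S RR=W
after cmd 5 (t=26): FL=W FR=W RL=S RR=W
after cmd 6 (t=31): FL=W FR=W RL=W RR=S

start t=4: FL=S FR=W RL=W RR=W
cmd 1: advance +3 → t=7, phase=(3,7,5,1) → FL=W FR=W RL=W RR=S
cmd 2: advance +4 → t=11, phase=(7,3,1,5) → FL=W FR=W RL=S RR=W
cmd 3: advance +2 → t=13, phase=(1,5,3,7) → FL=S FR=W RL=W RR=W
cmd 4: advance +5 → t=18, phase=(6,2,0,4) → FL=W FR=W RL=S RR=W
cmd 5: advance +8 → t=26, phase=(6,2,0,4) → FL=W FR=W RL=S RR=W
cmd 6: advance +5 → t=31, phase=(3,7,5,1) → FL=W FR=W RL=W RR=S


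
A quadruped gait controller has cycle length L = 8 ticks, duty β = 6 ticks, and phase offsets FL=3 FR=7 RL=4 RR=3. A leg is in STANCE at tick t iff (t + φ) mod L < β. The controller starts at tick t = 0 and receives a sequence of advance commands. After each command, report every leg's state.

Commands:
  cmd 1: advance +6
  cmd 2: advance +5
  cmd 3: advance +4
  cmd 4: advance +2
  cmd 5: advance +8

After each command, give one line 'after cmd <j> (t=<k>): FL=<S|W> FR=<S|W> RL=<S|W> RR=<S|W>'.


start t=0: FL=S FR=W RL=S RR=S
cmd 1: advance +6 → t=6, phase=(1,5,2,1) → FL=S FR=S RL=S RR=S
cmd 2: advance +5 → t=11, phase=(6,2,7,6) → FL=W FR=S RL=W RR=W
cmd 3: advance +4 → t=15, phase=(2,6,3,2) → FL=S FR=W RL=S RR=S
cmd 4: advance +2 → t=17, phase=(4,0,5,4) → FL=S FR=S RL=S RR=S
cmd 5: advance +8 → t=25, phase=(4,0,5,4) → FL=S FR=S RL=S RR=S

after cmd 1 (t=6): FL=S FR=S RL=S RR=S
after cmd 2 (t=11): FL=W FR=S RL=W RR=W
after cmd 3 (t=15): FL=S FR=W RL=S RR=S
after cmd 4 (t=17): FL=S FR=S RL=S RR=S
after cmd 5 (t=25): FL=S FR=S RL=S RR=S


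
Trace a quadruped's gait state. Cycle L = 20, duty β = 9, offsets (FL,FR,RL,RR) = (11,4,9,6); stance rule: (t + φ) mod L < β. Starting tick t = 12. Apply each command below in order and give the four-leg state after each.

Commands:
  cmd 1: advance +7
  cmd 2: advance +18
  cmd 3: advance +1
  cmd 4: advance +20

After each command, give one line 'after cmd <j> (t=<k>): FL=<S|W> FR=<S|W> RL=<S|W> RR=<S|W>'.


start t=12: FL=S FR=W RL=S RR=W
cmd 1: advance +7 → t=19, phase=(10,3,8,5) → FL=W FR=S RL=S RR=S
cmd 2: advance +18 → t=37, phase=(8,1,6,3) → FL=S FR=S RL=S RR=S
cmd 3: advance +1 → t=38, phase=(9,2,7,4) → FL=W FR=S RL=S RR=S
cmd 4: advance +20 → t=58, phase=(9,2,7,4) → FL=W FR=S RL=S RR=S

after cmd 1 (t=19): FL=W FR=S RL=S RR=S
after cmd 2 (t=37): FL=S FR=S RL=S RR=S
after cmd 3 (t=38): FL=W FR=S RL=S RR=S
after cmd 4 (t=58): FL=W FR=S RL=S RR=S


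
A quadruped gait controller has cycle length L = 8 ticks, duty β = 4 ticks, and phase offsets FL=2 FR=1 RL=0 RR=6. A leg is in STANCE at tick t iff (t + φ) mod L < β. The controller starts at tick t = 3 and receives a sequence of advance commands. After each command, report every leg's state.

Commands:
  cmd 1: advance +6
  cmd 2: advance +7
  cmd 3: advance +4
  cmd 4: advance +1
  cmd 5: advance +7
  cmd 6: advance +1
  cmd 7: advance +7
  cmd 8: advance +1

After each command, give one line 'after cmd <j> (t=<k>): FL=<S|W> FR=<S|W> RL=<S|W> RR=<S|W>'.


start t=3: FL=W FR=W RL=S RR=S
cmd 1: advance +6 → t=9, phase=(3,2,1,7) → FL=S FR=S RL=S RR=W
cmd 2: advance +7 → t=16, phase=(2,1,0,6) → FL=S FR=S RL=S RR=W
cmd 3: advance +4 → t=20, phase=(6,5,4,2) → FL=W FR=W RL=W RR=S
cmd 4: advance +1 → t=21, phase=(7,6,5,3) → FL=W FR=W RL=W RR=S
cmd 5: advance +7 → t=28, phase=(6,5,4,2) → FL=W FR=W RL=W RR=S
cmd 6: advance +1 → t=29, phase=(7,6,5,3) → FL=W FR=W RL=W RR=S
cmd 7: advance +7 → t=36, phase=(6,5,4,2) → FL=W FR=W RL=W RR=S
cmd 8: advance +1 → t=37, phase=(7,6,5,3) → FL=W FR=W RL=W RR=S

after cmd 1 (t=9): FL=S FR=S RL=S RR=W
after cmd 2 (t=16): FL=S FR=S RL=S RR=W
after cmd 3 (t=20): FL=W FR=W RL=W RR=S
after cmd 4 (t=21): FL=W FR=W RL=W RR=S
after cmd 5 (t=28): FL=W FR=W RL=W RR=S
after cmd 6 (t=29): FL=W FR=W RL=W RR=S
after cmd 7 (t=36): FL=W FR=W RL=W RR=S
after cmd 8 (t=37): FL=W FR=W RL=W RR=S


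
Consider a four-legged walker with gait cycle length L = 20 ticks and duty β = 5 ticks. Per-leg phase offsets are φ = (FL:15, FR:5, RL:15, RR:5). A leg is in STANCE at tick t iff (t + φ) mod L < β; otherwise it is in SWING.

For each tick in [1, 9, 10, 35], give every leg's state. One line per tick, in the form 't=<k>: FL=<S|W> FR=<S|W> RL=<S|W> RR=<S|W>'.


t=1: FL=W FR=W RL=W RR=W
t=9: FL=S FR=W RL=S RR=W
t=10: FL=W FR=W RL=W RR=W
t=35: FL=W FR=S RL=W RR=S

t=1: phase=(16,6,16,6) vs β=5 → FL=W FR=W RL=W RR=W
t=9: phase=(4,14,4,14) vs β=5 → FL=S FR=W RL=S RR=W
t=10: phase=(5,15,5,15) vs β=5 → FL=W FR=W RL=W RR=W
t=35: phase=(10,0,10,0) vs β=5 → FL=W FR=S RL=W RR=S


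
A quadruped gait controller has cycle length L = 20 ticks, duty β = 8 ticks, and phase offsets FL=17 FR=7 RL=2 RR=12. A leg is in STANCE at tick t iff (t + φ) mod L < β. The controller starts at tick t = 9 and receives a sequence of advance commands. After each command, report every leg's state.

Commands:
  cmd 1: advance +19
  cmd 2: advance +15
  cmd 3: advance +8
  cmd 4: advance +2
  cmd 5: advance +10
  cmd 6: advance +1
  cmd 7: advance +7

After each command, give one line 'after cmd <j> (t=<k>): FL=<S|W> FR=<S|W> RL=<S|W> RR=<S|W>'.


start t=9: FL=S FR=W RL=W RR=S
cmd 1: advance +19 → t=28, phase=(5,15,10,0) → FL=S FR=W RL=W RR=S
cmd 2: advance +15 → t=43, phase=(0,10,5,15) → FL=S FR=W RL=S RR=W
cmd 3: advance +8 → t=51, phase=(8,18,13,3) → FL=W FR=W RL=W RR=S
cmd 4: advance +2 → t=53, phase=(10,0,15,5) → FL=W FR=S RL=W RR=S
cmd 5: advance +10 → t=63, phase=(0,10,5,15) → FL=S FR=W RL=S RR=W
cmd 6: advance +1 → t=64, phase=(1,11,6,16) → FL=S FR=W RL=S RR=W
cmd 7: advance +7 → t=71, phase=(8,18,13,3) → FL=W FR=W RL=W RR=S

after cmd 1 (t=28): FL=S FR=W RL=W RR=S
after cmd 2 (t=43): FL=S FR=W RL=S RR=W
after cmd 3 (t=51): FL=W FR=W RL=W RR=S
after cmd 4 (t=53): FL=W FR=S RL=W RR=S
after cmd 5 (t=63): FL=S FR=W RL=S RR=W
after cmd 6 (t=64): FL=S FR=W RL=S RR=W
after cmd 7 (t=71): FL=W FR=W RL=W RR=S
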